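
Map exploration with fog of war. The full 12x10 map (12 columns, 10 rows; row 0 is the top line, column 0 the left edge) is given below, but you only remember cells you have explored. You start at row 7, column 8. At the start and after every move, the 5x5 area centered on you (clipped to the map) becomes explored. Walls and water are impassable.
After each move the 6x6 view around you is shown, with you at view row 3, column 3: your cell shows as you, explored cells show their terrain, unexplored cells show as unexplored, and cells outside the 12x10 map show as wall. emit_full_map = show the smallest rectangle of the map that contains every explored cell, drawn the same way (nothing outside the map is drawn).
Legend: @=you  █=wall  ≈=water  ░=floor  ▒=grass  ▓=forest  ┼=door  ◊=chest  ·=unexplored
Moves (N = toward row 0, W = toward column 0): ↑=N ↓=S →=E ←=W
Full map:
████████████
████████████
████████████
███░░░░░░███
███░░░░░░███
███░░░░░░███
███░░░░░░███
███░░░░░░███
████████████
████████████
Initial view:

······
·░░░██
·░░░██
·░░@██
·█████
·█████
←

······
·░░░░█
·░░░░█
·░░@░█
·█████
·█████

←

······
·░░░░░
·░░░░░
·░░@░░
·█████
·█████

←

······
·░░░░░
·░░░░░
·░░@░░
·█████
·█████

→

······
░░░░░░
░░░░░░
░░░@░░
██████
██████

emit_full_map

░░░░░░██
░░░░░░██
░░░@░░██
████████
████████


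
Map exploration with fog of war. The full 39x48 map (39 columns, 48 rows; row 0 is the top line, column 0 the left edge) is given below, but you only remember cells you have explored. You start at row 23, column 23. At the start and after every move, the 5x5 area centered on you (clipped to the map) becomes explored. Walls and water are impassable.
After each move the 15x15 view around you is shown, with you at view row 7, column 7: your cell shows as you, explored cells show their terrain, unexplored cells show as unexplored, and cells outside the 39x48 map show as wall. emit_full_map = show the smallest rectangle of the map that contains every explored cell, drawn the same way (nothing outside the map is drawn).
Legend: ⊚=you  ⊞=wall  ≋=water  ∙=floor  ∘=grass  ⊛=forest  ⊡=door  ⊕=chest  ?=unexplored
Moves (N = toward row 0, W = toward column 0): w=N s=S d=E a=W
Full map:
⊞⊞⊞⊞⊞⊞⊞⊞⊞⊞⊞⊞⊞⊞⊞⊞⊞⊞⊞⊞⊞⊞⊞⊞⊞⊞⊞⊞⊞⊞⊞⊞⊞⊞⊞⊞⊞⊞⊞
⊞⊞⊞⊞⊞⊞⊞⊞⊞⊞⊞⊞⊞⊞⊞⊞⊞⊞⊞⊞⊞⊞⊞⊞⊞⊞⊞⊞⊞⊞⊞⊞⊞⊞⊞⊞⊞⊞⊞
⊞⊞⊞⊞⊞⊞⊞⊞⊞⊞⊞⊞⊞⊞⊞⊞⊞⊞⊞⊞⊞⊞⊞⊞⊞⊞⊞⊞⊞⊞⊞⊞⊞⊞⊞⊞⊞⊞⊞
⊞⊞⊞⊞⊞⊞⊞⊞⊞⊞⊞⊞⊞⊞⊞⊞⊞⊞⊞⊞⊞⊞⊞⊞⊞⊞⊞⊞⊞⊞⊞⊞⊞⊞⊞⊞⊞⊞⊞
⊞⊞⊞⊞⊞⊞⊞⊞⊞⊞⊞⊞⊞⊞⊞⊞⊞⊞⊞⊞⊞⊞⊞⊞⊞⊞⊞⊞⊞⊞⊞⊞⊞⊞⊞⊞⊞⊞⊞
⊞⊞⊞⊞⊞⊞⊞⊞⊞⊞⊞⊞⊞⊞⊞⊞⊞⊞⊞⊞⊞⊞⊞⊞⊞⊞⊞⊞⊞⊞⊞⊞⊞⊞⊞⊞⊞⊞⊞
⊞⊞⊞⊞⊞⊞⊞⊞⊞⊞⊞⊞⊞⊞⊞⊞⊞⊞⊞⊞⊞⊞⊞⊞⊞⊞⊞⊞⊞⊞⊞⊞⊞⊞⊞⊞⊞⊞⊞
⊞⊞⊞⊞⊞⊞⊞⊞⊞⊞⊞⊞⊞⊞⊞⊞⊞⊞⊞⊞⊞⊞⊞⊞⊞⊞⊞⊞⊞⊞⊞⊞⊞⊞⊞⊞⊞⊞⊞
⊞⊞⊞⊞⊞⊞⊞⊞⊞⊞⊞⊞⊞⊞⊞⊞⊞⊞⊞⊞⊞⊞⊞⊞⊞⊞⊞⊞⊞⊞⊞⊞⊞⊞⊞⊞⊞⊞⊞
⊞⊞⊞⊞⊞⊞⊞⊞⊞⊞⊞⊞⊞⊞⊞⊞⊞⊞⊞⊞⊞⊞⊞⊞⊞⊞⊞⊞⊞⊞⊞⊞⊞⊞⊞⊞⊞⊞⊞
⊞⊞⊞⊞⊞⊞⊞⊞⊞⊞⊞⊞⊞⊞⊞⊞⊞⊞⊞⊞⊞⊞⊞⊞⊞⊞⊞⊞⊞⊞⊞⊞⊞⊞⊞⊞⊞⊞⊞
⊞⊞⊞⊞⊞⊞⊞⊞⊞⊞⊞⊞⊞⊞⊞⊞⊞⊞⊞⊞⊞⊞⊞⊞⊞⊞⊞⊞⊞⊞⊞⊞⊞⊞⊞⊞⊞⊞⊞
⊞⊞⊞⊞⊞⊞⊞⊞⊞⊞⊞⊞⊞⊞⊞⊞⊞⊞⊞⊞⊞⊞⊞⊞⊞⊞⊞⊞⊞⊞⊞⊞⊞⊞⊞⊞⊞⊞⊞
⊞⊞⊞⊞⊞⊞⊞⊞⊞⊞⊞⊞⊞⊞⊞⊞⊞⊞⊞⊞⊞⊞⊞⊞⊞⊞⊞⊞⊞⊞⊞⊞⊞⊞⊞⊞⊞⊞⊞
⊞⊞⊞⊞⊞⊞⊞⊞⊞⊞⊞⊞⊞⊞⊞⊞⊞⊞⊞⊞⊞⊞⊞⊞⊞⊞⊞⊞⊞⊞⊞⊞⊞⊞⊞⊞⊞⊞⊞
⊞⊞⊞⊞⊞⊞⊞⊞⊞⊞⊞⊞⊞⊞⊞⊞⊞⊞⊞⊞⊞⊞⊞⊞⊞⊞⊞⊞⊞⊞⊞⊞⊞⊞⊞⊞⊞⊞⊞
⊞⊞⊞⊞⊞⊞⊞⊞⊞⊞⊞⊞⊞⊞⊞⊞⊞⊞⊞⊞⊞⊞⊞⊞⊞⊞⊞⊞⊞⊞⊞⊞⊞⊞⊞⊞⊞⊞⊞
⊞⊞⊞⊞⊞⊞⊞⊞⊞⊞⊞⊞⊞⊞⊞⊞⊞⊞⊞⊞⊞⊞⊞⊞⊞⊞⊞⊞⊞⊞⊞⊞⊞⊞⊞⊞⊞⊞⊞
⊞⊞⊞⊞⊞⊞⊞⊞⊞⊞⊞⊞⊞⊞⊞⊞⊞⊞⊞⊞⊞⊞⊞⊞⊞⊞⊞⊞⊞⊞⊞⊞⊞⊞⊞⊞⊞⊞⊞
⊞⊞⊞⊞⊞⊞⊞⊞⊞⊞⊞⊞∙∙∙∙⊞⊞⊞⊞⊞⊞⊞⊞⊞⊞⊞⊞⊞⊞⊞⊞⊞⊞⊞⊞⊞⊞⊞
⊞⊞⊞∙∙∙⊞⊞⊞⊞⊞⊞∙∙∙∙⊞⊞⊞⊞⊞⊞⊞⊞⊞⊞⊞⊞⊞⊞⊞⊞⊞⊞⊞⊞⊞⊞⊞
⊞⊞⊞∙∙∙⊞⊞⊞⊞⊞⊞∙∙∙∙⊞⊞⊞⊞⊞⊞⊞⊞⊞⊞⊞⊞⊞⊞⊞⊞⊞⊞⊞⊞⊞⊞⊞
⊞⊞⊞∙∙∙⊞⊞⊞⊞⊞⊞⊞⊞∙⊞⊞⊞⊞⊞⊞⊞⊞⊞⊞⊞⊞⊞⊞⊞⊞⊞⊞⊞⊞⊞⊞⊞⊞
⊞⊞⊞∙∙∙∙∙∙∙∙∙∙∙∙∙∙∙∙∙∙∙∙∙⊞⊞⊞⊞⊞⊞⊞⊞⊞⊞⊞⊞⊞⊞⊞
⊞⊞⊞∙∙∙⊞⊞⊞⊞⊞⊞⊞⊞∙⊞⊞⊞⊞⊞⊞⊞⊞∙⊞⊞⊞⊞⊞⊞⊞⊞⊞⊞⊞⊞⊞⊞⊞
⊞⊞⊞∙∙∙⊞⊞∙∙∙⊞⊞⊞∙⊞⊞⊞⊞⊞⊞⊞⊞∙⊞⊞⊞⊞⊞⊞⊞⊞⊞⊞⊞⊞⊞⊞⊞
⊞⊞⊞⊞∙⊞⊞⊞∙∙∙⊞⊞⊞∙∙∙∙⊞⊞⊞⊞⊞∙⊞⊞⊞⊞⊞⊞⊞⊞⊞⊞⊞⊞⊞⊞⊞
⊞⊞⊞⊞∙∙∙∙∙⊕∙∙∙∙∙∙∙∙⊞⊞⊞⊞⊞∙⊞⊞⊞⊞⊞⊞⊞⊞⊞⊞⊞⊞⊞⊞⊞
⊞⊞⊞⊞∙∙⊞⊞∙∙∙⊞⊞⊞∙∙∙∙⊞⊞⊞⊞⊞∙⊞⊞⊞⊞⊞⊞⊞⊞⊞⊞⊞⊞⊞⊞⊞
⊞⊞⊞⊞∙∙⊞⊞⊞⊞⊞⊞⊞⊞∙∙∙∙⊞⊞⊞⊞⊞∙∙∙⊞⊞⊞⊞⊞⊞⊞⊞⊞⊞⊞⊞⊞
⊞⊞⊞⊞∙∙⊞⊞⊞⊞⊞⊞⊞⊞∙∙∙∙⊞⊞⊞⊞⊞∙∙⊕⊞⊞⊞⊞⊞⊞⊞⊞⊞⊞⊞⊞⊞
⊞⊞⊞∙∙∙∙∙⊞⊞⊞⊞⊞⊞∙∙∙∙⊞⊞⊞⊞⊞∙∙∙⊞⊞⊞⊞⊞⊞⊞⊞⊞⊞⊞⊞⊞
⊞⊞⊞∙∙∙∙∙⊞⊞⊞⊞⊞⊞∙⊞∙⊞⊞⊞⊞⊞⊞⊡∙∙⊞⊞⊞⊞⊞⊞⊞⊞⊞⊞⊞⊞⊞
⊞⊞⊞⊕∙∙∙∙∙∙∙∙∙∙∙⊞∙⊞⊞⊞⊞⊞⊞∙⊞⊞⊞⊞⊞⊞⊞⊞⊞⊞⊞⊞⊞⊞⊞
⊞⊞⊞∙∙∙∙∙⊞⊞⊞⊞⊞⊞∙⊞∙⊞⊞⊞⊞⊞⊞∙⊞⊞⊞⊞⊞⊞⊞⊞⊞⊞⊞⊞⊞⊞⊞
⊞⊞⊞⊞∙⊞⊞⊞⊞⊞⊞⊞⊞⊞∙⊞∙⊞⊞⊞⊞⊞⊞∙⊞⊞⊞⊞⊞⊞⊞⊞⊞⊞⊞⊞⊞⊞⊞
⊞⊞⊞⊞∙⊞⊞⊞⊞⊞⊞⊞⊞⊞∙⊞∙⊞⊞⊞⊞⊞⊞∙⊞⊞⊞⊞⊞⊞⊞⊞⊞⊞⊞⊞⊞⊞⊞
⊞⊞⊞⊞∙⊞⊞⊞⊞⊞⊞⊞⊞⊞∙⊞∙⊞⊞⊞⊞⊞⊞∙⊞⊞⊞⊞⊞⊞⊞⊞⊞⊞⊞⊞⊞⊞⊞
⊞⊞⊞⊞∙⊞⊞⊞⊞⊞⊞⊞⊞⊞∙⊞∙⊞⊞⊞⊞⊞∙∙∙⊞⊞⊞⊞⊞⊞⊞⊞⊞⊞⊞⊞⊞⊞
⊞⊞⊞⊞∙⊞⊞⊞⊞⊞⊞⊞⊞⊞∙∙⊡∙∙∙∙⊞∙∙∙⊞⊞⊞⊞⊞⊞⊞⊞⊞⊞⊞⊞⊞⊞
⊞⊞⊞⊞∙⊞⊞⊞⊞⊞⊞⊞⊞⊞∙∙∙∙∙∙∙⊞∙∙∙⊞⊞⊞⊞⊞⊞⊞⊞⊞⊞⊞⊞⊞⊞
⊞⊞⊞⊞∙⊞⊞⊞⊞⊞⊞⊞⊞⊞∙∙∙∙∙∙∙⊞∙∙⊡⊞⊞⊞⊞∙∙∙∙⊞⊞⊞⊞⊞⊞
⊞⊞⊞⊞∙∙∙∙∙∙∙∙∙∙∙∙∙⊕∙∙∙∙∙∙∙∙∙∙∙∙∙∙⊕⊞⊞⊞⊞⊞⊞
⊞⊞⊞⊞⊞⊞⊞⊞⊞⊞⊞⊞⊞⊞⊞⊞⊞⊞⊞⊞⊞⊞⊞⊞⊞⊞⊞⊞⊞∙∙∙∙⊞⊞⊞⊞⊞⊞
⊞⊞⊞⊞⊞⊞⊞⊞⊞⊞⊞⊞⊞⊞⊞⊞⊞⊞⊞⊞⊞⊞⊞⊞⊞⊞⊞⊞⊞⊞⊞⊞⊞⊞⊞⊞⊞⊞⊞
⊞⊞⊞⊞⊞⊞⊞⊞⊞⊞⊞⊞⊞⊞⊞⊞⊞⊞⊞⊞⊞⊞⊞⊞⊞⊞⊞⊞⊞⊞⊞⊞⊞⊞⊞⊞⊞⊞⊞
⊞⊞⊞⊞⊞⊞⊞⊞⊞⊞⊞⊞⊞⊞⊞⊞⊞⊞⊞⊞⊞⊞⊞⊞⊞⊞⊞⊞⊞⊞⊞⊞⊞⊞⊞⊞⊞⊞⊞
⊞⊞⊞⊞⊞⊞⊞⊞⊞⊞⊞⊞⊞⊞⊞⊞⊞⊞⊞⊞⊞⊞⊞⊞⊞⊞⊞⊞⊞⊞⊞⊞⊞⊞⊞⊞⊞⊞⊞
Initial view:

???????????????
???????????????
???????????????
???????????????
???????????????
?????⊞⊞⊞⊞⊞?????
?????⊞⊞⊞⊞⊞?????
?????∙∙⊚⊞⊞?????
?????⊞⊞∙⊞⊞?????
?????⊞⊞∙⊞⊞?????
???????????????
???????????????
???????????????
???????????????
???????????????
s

???????????????
???????????????
???????????????
???????????????
?????⊞⊞⊞⊞⊞?????
?????⊞⊞⊞⊞⊞?????
?????∙∙∙⊞⊞?????
?????⊞⊞⊚⊞⊞?????
?????⊞⊞∙⊞⊞?????
?????⊞⊞∙⊞⊞?????
???????????????
???????????????
???????????????
???????????????
???????????????

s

???????????????
???????????????
???????????????
?????⊞⊞⊞⊞⊞?????
?????⊞⊞⊞⊞⊞?????
?????∙∙∙⊞⊞?????
?????⊞⊞∙⊞⊞?????
?????⊞⊞⊚⊞⊞?????
?????⊞⊞∙⊞⊞?????
?????⊞⊞∙⊞⊞?????
???????????????
???????????????
???????????????
???????????????
???????????????

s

???????????????
???????????????
?????⊞⊞⊞⊞⊞?????
?????⊞⊞⊞⊞⊞?????
?????∙∙∙⊞⊞?????
?????⊞⊞∙⊞⊞?????
?????⊞⊞∙⊞⊞?????
?????⊞⊞⊚⊞⊞?????
?????⊞⊞∙⊞⊞?????
?????⊞⊞∙⊞⊞?????
???????????????
???????????????
???????????????
???????????????
???????????????

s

???????????????
?????⊞⊞⊞⊞⊞?????
?????⊞⊞⊞⊞⊞?????
?????∙∙∙⊞⊞?????
?????⊞⊞∙⊞⊞?????
?????⊞⊞∙⊞⊞?????
?????⊞⊞∙⊞⊞?????
?????⊞⊞⊚⊞⊞?????
?????⊞⊞∙⊞⊞?????
?????⊞⊞∙∙∙?????
???????????????
???????????????
???????????????
???????????????
???????????????

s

?????⊞⊞⊞⊞⊞?????
?????⊞⊞⊞⊞⊞?????
?????∙∙∙⊞⊞?????
?????⊞⊞∙⊞⊞?????
?????⊞⊞∙⊞⊞?????
?????⊞⊞∙⊞⊞?????
?????⊞⊞∙⊞⊞?????
?????⊞⊞⊚⊞⊞?????
?????⊞⊞∙∙∙?????
?????⊞⊞∙∙⊕?????
???????????????
???????????????
???????????????
???????????????
???????????????

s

?????⊞⊞⊞⊞⊞?????
?????∙∙∙⊞⊞?????
?????⊞⊞∙⊞⊞?????
?????⊞⊞∙⊞⊞?????
?????⊞⊞∙⊞⊞?????
?????⊞⊞∙⊞⊞?????
?????⊞⊞∙⊞⊞?????
?????⊞⊞⊚∙∙?????
?????⊞⊞∙∙⊕?????
?????⊞⊞∙∙∙?????
???????????????
???????????????
???????????????
???????????????
???????????????

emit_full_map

⊞⊞⊞⊞⊞
⊞⊞⊞⊞⊞
∙∙∙⊞⊞
⊞⊞∙⊞⊞
⊞⊞∙⊞⊞
⊞⊞∙⊞⊞
⊞⊞∙⊞⊞
⊞⊞∙⊞⊞
⊞⊞⊚∙∙
⊞⊞∙∙⊕
⊞⊞∙∙∙

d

????⊞⊞⊞⊞⊞??????
????∙∙∙⊞⊞??????
????⊞⊞∙⊞⊞??????
????⊞⊞∙⊞⊞??????
????⊞⊞∙⊞⊞??????
????⊞⊞∙⊞⊞⊞?????
????⊞⊞∙⊞⊞⊞?????
????⊞⊞∙⊚∙⊞?????
????⊞⊞∙∙⊕⊞?????
????⊞⊞∙∙∙⊞?????
???????????????
???????????????
???????????????
???????????????
???????????????

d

???⊞⊞⊞⊞⊞???????
???∙∙∙⊞⊞???????
???⊞⊞∙⊞⊞???????
???⊞⊞∙⊞⊞???????
???⊞⊞∙⊞⊞???????
???⊞⊞∙⊞⊞⊞⊞?????
???⊞⊞∙⊞⊞⊞⊞?????
???⊞⊞∙∙⊚⊞⊞?????
???⊞⊞∙∙⊕⊞⊞?????
???⊞⊞∙∙∙⊞⊞?????
???????????????
???????????????
???????????????
???????????????
???????????????

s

???∙∙∙⊞⊞???????
???⊞⊞∙⊞⊞???????
???⊞⊞∙⊞⊞???????
???⊞⊞∙⊞⊞???????
???⊞⊞∙⊞⊞⊞⊞?????
???⊞⊞∙⊞⊞⊞⊞?????
???⊞⊞∙∙∙⊞⊞?????
???⊞⊞∙∙⊚⊞⊞?????
???⊞⊞∙∙∙⊞⊞?????
?????⊡∙∙⊞⊞?????
???????????????
???????????????
???????????????
???????????????
???????????????

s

???⊞⊞∙⊞⊞???????
???⊞⊞∙⊞⊞???????
???⊞⊞∙⊞⊞???????
???⊞⊞∙⊞⊞⊞⊞?????
???⊞⊞∙⊞⊞⊞⊞?????
???⊞⊞∙∙∙⊞⊞?????
???⊞⊞∙∙⊕⊞⊞?????
???⊞⊞∙∙⊚⊞⊞?????
?????⊡∙∙⊞⊞?????
?????∙⊞⊞⊞⊞?????
???????????????
???????????????
???????????????
???????????????
???????????????

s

???⊞⊞∙⊞⊞???????
???⊞⊞∙⊞⊞???????
???⊞⊞∙⊞⊞⊞⊞?????
???⊞⊞∙⊞⊞⊞⊞?????
???⊞⊞∙∙∙⊞⊞?????
???⊞⊞∙∙⊕⊞⊞?????
???⊞⊞∙∙∙⊞⊞?????
?????⊡∙⊚⊞⊞?????
?????∙⊞⊞⊞⊞?????
?????∙⊞⊞⊞⊞?????
???????????????
???????????????
???????????????
???????????????
???????????????

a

????⊞⊞∙⊞⊞??????
????⊞⊞∙⊞⊞??????
????⊞⊞∙⊞⊞⊞⊞????
????⊞⊞∙⊞⊞⊞⊞????
????⊞⊞∙∙∙⊞⊞????
????⊞⊞∙∙⊕⊞⊞????
????⊞⊞∙∙∙⊞⊞????
?????⊞⊡⊚∙⊞⊞????
?????⊞∙⊞⊞⊞⊞????
?????⊞∙⊞⊞⊞⊞????
???????????????
???????????????
???????????????
???????????????
???????????????

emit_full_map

⊞⊞⊞⊞⊞??
⊞⊞⊞⊞⊞??
∙∙∙⊞⊞??
⊞⊞∙⊞⊞??
⊞⊞∙⊞⊞??
⊞⊞∙⊞⊞??
⊞⊞∙⊞⊞⊞⊞
⊞⊞∙⊞⊞⊞⊞
⊞⊞∙∙∙⊞⊞
⊞⊞∙∙⊕⊞⊞
⊞⊞∙∙∙⊞⊞
?⊞⊡⊚∙⊞⊞
?⊞∙⊞⊞⊞⊞
?⊞∙⊞⊞⊞⊞


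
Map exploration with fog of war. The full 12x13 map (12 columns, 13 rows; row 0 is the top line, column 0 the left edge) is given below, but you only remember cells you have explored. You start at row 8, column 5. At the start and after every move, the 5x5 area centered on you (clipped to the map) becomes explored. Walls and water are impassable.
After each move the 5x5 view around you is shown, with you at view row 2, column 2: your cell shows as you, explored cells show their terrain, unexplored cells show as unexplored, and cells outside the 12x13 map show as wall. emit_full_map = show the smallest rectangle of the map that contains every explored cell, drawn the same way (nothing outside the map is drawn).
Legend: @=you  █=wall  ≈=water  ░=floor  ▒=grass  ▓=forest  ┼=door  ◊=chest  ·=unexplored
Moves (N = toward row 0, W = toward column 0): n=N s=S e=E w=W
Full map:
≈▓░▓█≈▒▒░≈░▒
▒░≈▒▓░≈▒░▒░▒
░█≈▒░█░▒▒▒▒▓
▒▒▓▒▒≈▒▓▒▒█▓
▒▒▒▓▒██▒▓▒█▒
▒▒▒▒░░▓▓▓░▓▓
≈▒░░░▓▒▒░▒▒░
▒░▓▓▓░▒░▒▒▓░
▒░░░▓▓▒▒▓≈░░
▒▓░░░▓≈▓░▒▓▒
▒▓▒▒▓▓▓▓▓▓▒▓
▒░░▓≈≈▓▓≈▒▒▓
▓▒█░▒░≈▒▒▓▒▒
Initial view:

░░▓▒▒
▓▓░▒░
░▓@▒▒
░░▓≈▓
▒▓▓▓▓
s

▓▓░▒░
░▓▓▒▒
░░@≈▓
▒▓▓▓▓
▓≈≈▓▓

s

░▓▓▒▒
░░▓≈▓
▒▓@▓▓
▓≈≈▓▓
░▒░≈▒

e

▓▓▒▒▓
░▓≈▓░
▓▓@▓▓
≈≈▓▓≈
▒░≈▒▒

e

▓▒▒▓≈
▓≈▓░▒
▓▓@▓▓
≈▓▓≈▒
░≈▒▒▓

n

░▒░▒▒
▓▒▒▓≈
▓≈@░▒
▓▓▓▓▓
≈▓▓≈▒

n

▓▒▒░▒
░▒░▒▒
▓▒@▓≈
▓≈▓░▒
▓▓▓▓▓

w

░▓▒▒░
▓░▒░▒
▓▓@▒▓
░▓≈▓░
▓▓▓▓▓

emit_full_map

░░▓▒▒░▒
▓▓░▒░▒▒
░▓▓@▒▓≈
░░▓≈▓░▒
▒▓▓▓▓▓▓
▓≈≈▓▓≈▒
░▒░≈▒▒▓


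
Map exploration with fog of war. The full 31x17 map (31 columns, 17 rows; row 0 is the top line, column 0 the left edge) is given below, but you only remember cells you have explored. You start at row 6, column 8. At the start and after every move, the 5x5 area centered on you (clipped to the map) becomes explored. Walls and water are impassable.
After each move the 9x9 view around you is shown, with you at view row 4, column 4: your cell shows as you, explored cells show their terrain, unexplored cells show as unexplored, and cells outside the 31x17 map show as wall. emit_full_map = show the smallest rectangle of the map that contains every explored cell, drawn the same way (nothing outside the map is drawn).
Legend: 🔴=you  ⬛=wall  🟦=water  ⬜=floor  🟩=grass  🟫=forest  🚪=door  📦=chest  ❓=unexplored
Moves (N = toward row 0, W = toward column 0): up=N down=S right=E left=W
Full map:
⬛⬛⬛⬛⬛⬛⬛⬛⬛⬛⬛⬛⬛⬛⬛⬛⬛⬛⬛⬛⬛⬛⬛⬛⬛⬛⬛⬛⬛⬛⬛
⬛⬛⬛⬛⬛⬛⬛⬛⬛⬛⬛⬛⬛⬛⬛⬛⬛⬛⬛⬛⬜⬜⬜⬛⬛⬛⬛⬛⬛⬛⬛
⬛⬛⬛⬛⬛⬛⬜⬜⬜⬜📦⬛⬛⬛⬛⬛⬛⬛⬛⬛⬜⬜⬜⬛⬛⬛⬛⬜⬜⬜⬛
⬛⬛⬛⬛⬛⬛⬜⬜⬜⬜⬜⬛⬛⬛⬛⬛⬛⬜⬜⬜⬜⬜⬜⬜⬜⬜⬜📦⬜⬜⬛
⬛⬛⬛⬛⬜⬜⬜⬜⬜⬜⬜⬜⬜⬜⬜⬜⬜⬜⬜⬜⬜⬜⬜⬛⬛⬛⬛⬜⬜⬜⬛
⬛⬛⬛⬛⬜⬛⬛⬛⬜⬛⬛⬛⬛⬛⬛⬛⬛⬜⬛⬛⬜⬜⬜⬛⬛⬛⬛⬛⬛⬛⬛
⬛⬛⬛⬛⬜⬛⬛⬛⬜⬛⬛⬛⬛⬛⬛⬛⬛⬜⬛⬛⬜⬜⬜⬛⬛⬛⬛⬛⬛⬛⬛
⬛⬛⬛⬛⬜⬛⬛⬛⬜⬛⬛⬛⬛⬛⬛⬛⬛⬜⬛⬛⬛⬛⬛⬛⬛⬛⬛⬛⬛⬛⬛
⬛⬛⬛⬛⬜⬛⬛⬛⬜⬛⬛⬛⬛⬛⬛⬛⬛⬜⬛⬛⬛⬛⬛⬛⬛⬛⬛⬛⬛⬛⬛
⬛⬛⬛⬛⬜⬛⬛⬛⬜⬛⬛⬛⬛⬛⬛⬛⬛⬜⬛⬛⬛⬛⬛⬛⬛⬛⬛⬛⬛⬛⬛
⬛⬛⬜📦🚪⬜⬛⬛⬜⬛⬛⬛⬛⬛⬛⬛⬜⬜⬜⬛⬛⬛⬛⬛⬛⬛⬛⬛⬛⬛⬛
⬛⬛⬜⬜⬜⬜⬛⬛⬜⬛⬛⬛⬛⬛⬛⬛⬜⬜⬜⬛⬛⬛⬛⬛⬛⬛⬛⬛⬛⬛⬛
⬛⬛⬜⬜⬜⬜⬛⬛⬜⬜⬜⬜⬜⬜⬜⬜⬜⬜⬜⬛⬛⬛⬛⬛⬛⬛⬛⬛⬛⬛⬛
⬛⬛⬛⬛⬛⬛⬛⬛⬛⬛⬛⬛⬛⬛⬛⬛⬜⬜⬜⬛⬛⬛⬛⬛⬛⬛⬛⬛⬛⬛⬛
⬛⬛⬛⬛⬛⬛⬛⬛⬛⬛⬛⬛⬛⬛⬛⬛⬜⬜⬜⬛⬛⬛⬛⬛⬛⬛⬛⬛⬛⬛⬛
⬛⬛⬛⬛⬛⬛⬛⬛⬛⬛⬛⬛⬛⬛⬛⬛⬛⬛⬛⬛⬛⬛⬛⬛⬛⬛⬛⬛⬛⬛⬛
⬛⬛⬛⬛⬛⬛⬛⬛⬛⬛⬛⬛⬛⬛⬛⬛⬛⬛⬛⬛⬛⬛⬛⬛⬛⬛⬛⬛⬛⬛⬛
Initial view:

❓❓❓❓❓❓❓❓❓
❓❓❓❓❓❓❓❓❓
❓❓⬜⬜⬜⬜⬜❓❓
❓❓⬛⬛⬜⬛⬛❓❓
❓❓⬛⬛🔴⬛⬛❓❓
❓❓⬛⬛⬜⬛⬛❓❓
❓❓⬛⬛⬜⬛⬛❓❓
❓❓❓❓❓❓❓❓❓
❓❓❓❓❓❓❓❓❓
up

❓❓❓❓❓❓❓❓❓
❓❓❓❓❓❓❓❓❓
❓❓⬜⬜⬜⬜⬜❓❓
❓❓⬜⬜⬜⬜⬜❓❓
❓❓⬛⬛🔴⬛⬛❓❓
❓❓⬛⬛⬜⬛⬛❓❓
❓❓⬛⬛⬜⬛⬛❓❓
❓❓⬛⬛⬜⬛⬛❓❓
❓❓❓❓❓❓❓❓❓

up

❓❓❓❓❓❓❓❓❓
❓❓❓❓❓❓❓❓❓
❓❓⬜⬜⬜⬜📦❓❓
❓❓⬜⬜⬜⬜⬜❓❓
❓❓⬜⬜🔴⬜⬜❓❓
❓❓⬛⬛⬜⬛⬛❓❓
❓❓⬛⬛⬜⬛⬛❓❓
❓❓⬛⬛⬜⬛⬛❓❓
❓❓⬛⬛⬜⬛⬛❓❓

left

❓❓❓❓❓❓❓❓❓
❓❓❓❓❓❓❓❓❓
❓❓⬛⬜⬜⬜⬜📦❓
❓❓⬛⬜⬜⬜⬜⬜❓
❓❓⬜⬜🔴⬜⬜⬜❓
❓❓⬛⬛⬛⬜⬛⬛❓
❓❓⬛⬛⬛⬜⬛⬛❓
❓❓❓⬛⬛⬜⬛⬛❓
❓❓❓⬛⬛⬜⬛⬛❓

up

⬛⬛⬛⬛⬛⬛⬛⬛⬛
❓❓❓❓❓❓❓❓❓
❓❓⬛⬛⬛⬛⬛❓❓
❓❓⬛⬜⬜⬜⬜📦❓
❓❓⬛⬜🔴⬜⬜⬜❓
❓❓⬜⬜⬜⬜⬜⬜❓
❓❓⬛⬛⬛⬜⬛⬛❓
❓❓⬛⬛⬛⬜⬛⬛❓
❓❓❓⬛⬛⬜⬛⬛❓

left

⬛⬛⬛⬛⬛⬛⬛⬛⬛
❓❓❓❓❓❓❓❓❓
❓❓⬛⬛⬛⬛⬛⬛❓
❓❓⬛⬛⬜⬜⬜⬜📦
❓❓⬛⬛🔴⬜⬜⬜⬜
❓❓⬜⬜⬜⬜⬜⬜⬜
❓❓⬜⬛⬛⬛⬜⬛⬛
❓❓❓⬛⬛⬛⬜⬛⬛
❓❓❓❓⬛⬛⬜⬛⬛

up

⬛⬛⬛⬛⬛⬛⬛⬛⬛
⬛⬛⬛⬛⬛⬛⬛⬛⬛
❓❓⬛⬛⬛⬛⬛❓❓
❓❓⬛⬛⬛⬛⬛⬛❓
❓❓⬛⬛🔴⬜⬜⬜📦
❓❓⬛⬛⬜⬜⬜⬜⬜
❓❓⬜⬜⬜⬜⬜⬜⬜
❓❓⬜⬛⬛⬛⬜⬛⬛
❓❓❓⬛⬛⬛⬜⬛⬛

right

⬛⬛⬛⬛⬛⬛⬛⬛⬛
⬛⬛⬛⬛⬛⬛⬛⬛⬛
❓⬛⬛⬛⬛⬛⬛❓❓
❓⬛⬛⬛⬛⬛⬛❓❓
❓⬛⬛⬜🔴⬜⬜📦❓
❓⬛⬛⬜⬜⬜⬜⬜❓
❓⬜⬜⬜⬜⬜⬜⬜❓
❓⬜⬛⬛⬛⬜⬛⬛❓
❓❓⬛⬛⬛⬜⬛⬛❓

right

⬛⬛⬛⬛⬛⬛⬛⬛⬛
⬛⬛⬛⬛⬛⬛⬛⬛⬛
⬛⬛⬛⬛⬛⬛⬛❓❓
⬛⬛⬛⬛⬛⬛⬛❓❓
⬛⬛⬜⬜🔴⬜📦❓❓
⬛⬛⬜⬜⬜⬜⬜❓❓
⬜⬜⬜⬜⬜⬜⬜❓❓
⬜⬛⬛⬛⬜⬛⬛❓❓
❓⬛⬛⬛⬜⬛⬛❓❓

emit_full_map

⬛⬛⬛⬛⬛⬛⬛
⬛⬛⬛⬛⬛⬛⬛
⬛⬛⬜⬜🔴⬜📦
⬛⬛⬜⬜⬜⬜⬜
⬜⬜⬜⬜⬜⬜⬜
⬜⬛⬛⬛⬜⬛⬛
❓⬛⬛⬛⬜⬛⬛
❓❓⬛⬛⬜⬛⬛
❓❓⬛⬛⬜⬛⬛

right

⬛⬛⬛⬛⬛⬛⬛⬛⬛
⬛⬛⬛⬛⬛⬛⬛⬛⬛
⬛⬛⬛⬛⬛⬛⬛❓❓
⬛⬛⬛⬛⬛⬛⬛❓❓
⬛⬜⬜⬜🔴📦⬛❓❓
⬛⬜⬜⬜⬜⬜⬛❓❓
⬜⬜⬜⬜⬜⬜⬜❓❓
⬛⬛⬛⬜⬛⬛❓❓❓
⬛⬛⬛⬜⬛⬛❓❓❓

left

⬛⬛⬛⬛⬛⬛⬛⬛⬛
⬛⬛⬛⬛⬛⬛⬛⬛⬛
⬛⬛⬛⬛⬛⬛⬛⬛❓
⬛⬛⬛⬛⬛⬛⬛⬛❓
⬛⬛⬜⬜🔴⬜📦⬛❓
⬛⬛⬜⬜⬜⬜⬜⬛❓
⬜⬜⬜⬜⬜⬜⬜⬜❓
⬜⬛⬛⬛⬜⬛⬛❓❓
❓⬛⬛⬛⬜⬛⬛❓❓

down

⬛⬛⬛⬛⬛⬛⬛⬛⬛
⬛⬛⬛⬛⬛⬛⬛⬛❓
⬛⬛⬛⬛⬛⬛⬛⬛❓
⬛⬛⬜⬜⬜⬜📦⬛❓
⬛⬛⬜⬜🔴⬜⬜⬛❓
⬜⬜⬜⬜⬜⬜⬜⬜❓
⬜⬛⬛⬛⬜⬛⬛❓❓
❓⬛⬛⬛⬜⬛⬛❓❓
❓❓⬛⬛⬜⬛⬛❓❓

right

⬛⬛⬛⬛⬛⬛⬛⬛⬛
⬛⬛⬛⬛⬛⬛⬛❓❓
⬛⬛⬛⬛⬛⬛⬛❓❓
⬛⬜⬜⬜⬜📦⬛❓❓
⬛⬜⬜⬜🔴⬜⬛❓❓
⬜⬜⬜⬜⬜⬜⬜❓❓
⬛⬛⬛⬜⬛⬛⬛❓❓
⬛⬛⬛⬜⬛⬛❓❓❓
❓⬛⬛⬜⬛⬛❓❓❓

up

⬛⬛⬛⬛⬛⬛⬛⬛⬛
⬛⬛⬛⬛⬛⬛⬛⬛⬛
⬛⬛⬛⬛⬛⬛⬛❓❓
⬛⬛⬛⬛⬛⬛⬛❓❓
⬛⬜⬜⬜🔴📦⬛❓❓
⬛⬜⬜⬜⬜⬜⬛❓❓
⬜⬜⬜⬜⬜⬜⬜❓❓
⬛⬛⬛⬜⬛⬛⬛❓❓
⬛⬛⬛⬜⬛⬛❓❓❓

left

⬛⬛⬛⬛⬛⬛⬛⬛⬛
⬛⬛⬛⬛⬛⬛⬛⬛⬛
⬛⬛⬛⬛⬛⬛⬛⬛❓
⬛⬛⬛⬛⬛⬛⬛⬛❓
⬛⬛⬜⬜🔴⬜📦⬛❓
⬛⬛⬜⬜⬜⬜⬜⬛❓
⬜⬜⬜⬜⬜⬜⬜⬜❓
⬜⬛⬛⬛⬜⬛⬛⬛❓
❓⬛⬛⬛⬜⬛⬛❓❓

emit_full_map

⬛⬛⬛⬛⬛⬛⬛⬛
⬛⬛⬛⬛⬛⬛⬛⬛
⬛⬛⬜⬜🔴⬜📦⬛
⬛⬛⬜⬜⬜⬜⬜⬛
⬜⬜⬜⬜⬜⬜⬜⬜
⬜⬛⬛⬛⬜⬛⬛⬛
❓⬛⬛⬛⬜⬛⬛❓
❓❓⬛⬛⬜⬛⬛❓
❓❓⬛⬛⬜⬛⬛❓

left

⬛⬛⬛⬛⬛⬛⬛⬛⬛
⬛⬛⬛⬛⬛⬛⬛⬛⬛
❓⬛⬛⬛⬛⬛⬛⬛⬛
❓⬛⬛⬛⬛⬛⬛⬛⬛
❓⬛⬛⬜🔴⬜⬜📦⬛
❓⬛⬛⬜⬜⬜⬜⬜⬛
❓⬜⬜⬜⬜⬜⬜⬜⬜
❓⬜⬛⬛⬛⬜⬛⬛⬛
❓❓⬛⬛⬛⬜⬛⬛❓

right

⬛⬛⬛⬛⬛⬛⬛⬛⬛
⬛⬛⬛⬛⬛⬛⬛⬛⬛
⬛⬛⬛⬛⬛⬛⬛⬛❓
⬛⬛⬛⬛⬛⬛⬛⬛❓
⬛⬛⬜⬜🔴⬜📦⬛❓
⬛⬛⬜⬜⬜⬜⬜⬛❓
⬜⬜⬜⬜⬜⬜⬜⬜❓
⬜⬛⬛⬛⬜⬛⬛⬛❓
❓⬛⬛⬛⬜⬛⬛❓❓

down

⬛⬛⬛⬛⬛⬛⬛⬛⬛
⬛⬛⬛⬛⬛⬛⬛⬛❓
⬛⬛⬛⬛⬛⬛⬛⬛❓
⬛⬛⬜⬜⬜⬜📦⬛❓
⬛⬛⬜⬜🔴⬜⬜⬛❓
⬜⬜⬜⬜⬜⬜⬜⬜❓
⬜⬛⬛⬛⬜⬛⬛⬛❓
❓⬛⬛⬛⬜⬛⬛❓❓
❓❓⬛⬛⬜⬛⬛❓❓

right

⬛⬛⬛⬛⬛⬛⬛⬛⬛
⬛⬛⬛⬛⬛⬛⬛❓❓
⬛⬛⬛⬛⬛⬛⬛❓❓
⬛⬜⬜⬜⬜📦⬛❓❓
⬛⬜⬜⬜🔴⬜⬛❓❓
⬜⬜⬜⬜⬜⬜⬜❓❓
⬛⬛⬛⬜⬛⬛⬛❓❓
⬛⬛⬛⬜⬛⬛❓❓❓
❓⬛⬛⬜⬛⬛❓❓❓

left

⬛⬛⬛⬛⬛⬛⬛⬛⬛
⬛⬛⬛⬛⬛⬛⬛⬛❓
⬛⬛⬛⬛⬛⬛⬛⬛❓
⬛⬛⬜⬜⬜⬜📦⬛❓
⬛⬛⬜⬜🔴⬜⬜⬛❓
⬜⬜⬜⬜⬜⬜⬜⬜❓
⬜⬛⬛⬛⬜⬛⬛⬛❓
❓⬛⬛⬛⬜⬛⬛❓❓
❓❓⬛⬛⬜⬛⬛❓❓


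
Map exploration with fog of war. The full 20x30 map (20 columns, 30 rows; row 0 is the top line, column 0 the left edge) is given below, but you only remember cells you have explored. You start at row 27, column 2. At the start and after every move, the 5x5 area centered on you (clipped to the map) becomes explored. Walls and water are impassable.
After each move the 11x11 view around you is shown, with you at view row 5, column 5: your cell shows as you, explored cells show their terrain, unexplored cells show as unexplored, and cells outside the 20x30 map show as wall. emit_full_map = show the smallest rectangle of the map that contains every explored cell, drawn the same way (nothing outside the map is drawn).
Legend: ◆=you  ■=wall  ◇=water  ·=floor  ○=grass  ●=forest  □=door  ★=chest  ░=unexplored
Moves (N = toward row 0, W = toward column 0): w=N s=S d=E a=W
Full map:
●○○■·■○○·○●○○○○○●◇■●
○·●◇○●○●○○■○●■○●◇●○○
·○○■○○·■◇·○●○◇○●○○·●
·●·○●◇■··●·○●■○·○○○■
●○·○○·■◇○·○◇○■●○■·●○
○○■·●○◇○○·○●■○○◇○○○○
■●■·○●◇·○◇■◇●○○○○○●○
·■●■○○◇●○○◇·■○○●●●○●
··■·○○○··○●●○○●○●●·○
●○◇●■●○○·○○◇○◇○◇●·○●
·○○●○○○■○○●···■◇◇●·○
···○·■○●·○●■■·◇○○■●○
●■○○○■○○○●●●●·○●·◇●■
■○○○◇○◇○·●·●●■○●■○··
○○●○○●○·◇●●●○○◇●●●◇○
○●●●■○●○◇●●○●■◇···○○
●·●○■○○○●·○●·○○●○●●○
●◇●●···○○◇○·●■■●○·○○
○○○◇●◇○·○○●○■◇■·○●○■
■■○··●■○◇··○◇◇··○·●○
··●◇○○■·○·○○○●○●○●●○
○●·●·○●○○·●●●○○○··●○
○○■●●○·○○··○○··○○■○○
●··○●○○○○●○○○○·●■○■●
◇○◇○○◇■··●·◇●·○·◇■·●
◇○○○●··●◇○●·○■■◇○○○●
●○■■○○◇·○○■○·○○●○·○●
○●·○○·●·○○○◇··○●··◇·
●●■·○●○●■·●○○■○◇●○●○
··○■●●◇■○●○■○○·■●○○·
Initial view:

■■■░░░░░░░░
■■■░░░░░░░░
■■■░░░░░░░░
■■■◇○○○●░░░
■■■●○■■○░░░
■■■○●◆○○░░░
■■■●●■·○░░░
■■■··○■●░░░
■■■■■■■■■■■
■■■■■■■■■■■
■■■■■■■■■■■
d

■■░░░░░░░░░
■■░░░░░░░░░
■■░░░░░░░░░
■■◇○○○●·░░░
■■●○■■○○░░░
■■○●·◆○·░░░
■■●●■·○●░░░
■■··○■●●░░░
■■■■■■■■■■■
■■■■■■■■■■■
■■■■■■■■■■■

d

■░░░░░░░░░░
■░░░░░░░░░░
■░░░░░░░░░░
■◇○○○●··░░░
■●○■■○○◇░░░
■○●·○◆·●░░░
■●●■·○●○░░░
■··○■●●◇░░░
■■■■■■■■■■■
■■■■■■■■■■■
■■■■■■■■■■■

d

░░░░░░░░░░░
░░░░░░░░░░░
░░░░░░░░░░░
◇○○○●··●░░░
●○■■○○◇·░░░
○●·○○◆●·░░░
●●■·○●○●░░░
··○■●●◇■░░░
■■■■■■■■■■■
■■■■■■■■■■■
■■■■■■■■■■■

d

░░░░░░░░░░░
░░░░░░░░░░░
░░░░░░░░░░░
○○○●··●◇░░░
○■■○○◇·○░░░
●·○○·◆·○░░░
●■·○●○●■░░░
·○■●●◇■○░░░
■■■■■■■■■■■
■■■■■■■■■■■
■■■■■■■■■■■

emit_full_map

◇○○○●··●◇
●○■■○○◇·○
○●·○○·◆·○
●●■·○●○●■
··○■●●◇■○

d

░░░░░░░░░░░
░░░░░░░░░░░
░░░░░░░░░░░
○○●··●◇○░░░
■■○○◇·○○░░░
·○○·●◆○○░░░
■·○●○●■·░░░
○■●●◇■○●░░░
■■■■■■■■■■■
■■■■■■■■■■■
■■■■■■■■■■■

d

░░░░░░░░░░░
░░░░░░░░░░░
░░░░░░░░░░░
○●··●◇○●░░░
■○○◇·○○■░░░
○○·●·◆○○░░░
·○●○●■·●░░░
■●●◇■○●○░░░
■■■■■■■■■■■
■■■■■■■■■■■
■■■■■■■■■■■

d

░░░░░░░░░░░
░░░░░░░░░░░
░░░░░░░░░░░
●··●◇○●·░░░
○○◇·○○■○░░░
○·●·○◆○◇░░░
○●○●■·●○░░░
●●◇■○●○■░░░
■■■■■■■■■■■
■■■■■■■■■■■
■■■■■■■■■■■

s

░░░░░░░░░░░
░░░░░░░░░░░
●··●◇○●·░░░
○○◇·○○■○░░░
○·●·○○○◇░░░
○●○●■◆●○░░░
●●◇■○●○■░░░
■■■■■■■■■■■
■■■■■■■■■■■
■■■■■■■■■■■
■■■■■■■■■■■

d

░░░░░░░░░░░
░░░░░░░░░░░
··●◇○●·░░░░
○◇·○○■○·░░░
·●·○○○◇·░░░
●○●■·◆○○░░░
●◇■○●○■○░░░
■■■■■■■■■■■
■■■■■■■■■■■
■■■■■■■■■■■
■■■■■■■■■■■

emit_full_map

◇○○○●··●◇○●·░
●○■■○○◇·○○■○·
○●·○○·●·○○○◇·
●●■·○●○●■·◆○○
··○■●●◇■○●○■○

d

░░░░░░░░░░░
░░░░░░░░░░░
·●◇○●·░░░░░
◇·○○■○·○░░░
●·○○○◇··░░░
○●■·●◆○■░░░
◇■○●○■○○░░░
■■■■■■■■■■■
■■■■■■■■■■■
■■■■■■■■■■■
■■■■■■■■■■■

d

░░░░░░░░░░░
░░░░░░░░░░░
●◇○●·░░░░░░
·○○■○·○○░░░
·○○○◇··○░░░
●■·●○◆■○░░░
■○●○■○○·░░░
■■■■■■■■■■■
■■■■■■■■■■■
■■■■■■■■■■■
■■■■■■■■■■■

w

░░░░░░░░░░░
░░░░░░░░░░░
░░░░░░░░░░░
●◇○●·○■■░░░
·○○■○·○○░░░
·○○○◇◆·○░░░
●■·●○○■○░░░
■○●○■○○·░░░
■■■■■■■■■■■
■■■■■■■■■■■
■■■■■■■■■■■

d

░░░░░░░░░░░
░░░░░░░░░░░
░░░░░░░░░░░
◇○●·○■■◇░░░
○○■○·○○●░░░
○○○◇·◆○●░░░
■·●○○■○◇░░░
○●○■○○·■░░░
■■■■■■■■■■■
■■■■■■■■■■■
■■■■■■■■■■■

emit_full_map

◇○○○●··●◇○●·○■■◇
●○■■○○◇·○○■○·○○●
○●·○○·●·○○○◇·◆○●
●●■·○●○●■·●○○■○◇
··○■●●◇■○●○■○○·■

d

░░░░░░░░░░░
░░░░░░░░░░░
░░░░░░░░░░░
○●·○■■◇○░░░
○■○·○○●○░░░
○○◇··◆●·░░░
·●○○■○◇●░░░
●○■○○·■●░░░
■■■■■■■■■■■
■■■■■■■■■■■
■■■■■■■■■■■

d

░░░░░░░░░░■
░░░░░░░░░░■
░░░░░░░░░░■
●·○■■◇○○░░■
■○·○○●○·░░■
○◇··○◆··░░■
●○○■○◇●○░░■
○■○○·■●○░░■
■■■■■■■■■■■
■■■■■■■■■■■
■■■■■■■■■■■

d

░░░░░░░░░■■
░░░░░░░░░■■
░░░░░░░░░■■
·○■■◇○○○░■■
○·○○●○·○░■■
◇··○●◆·◇░■■
○○■○◇●○●░■■
■○○·■●○○░■■
■■■■■■■■■■■
■■■■■■■■■■■
■■■■■■■■■■■

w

░░░░░░░░░■■
░░░░░░░░░■■
░░░░░░░░░■■
░░░○·◇■·░■■
·○■■◇○○○░■■
○·○○●◆·○░■■
◇··○●··◇░■■
○○■○◇●○●░■■
■○○·■●○○░■■
■■■■■■■■■■■
■■■■■■■■■■■

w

░░░░░░░░░■■
░░░░░░░░░■■
░░░░░░░░░■■
░░░·●■○■░■■
░░░○·◇■·░■■
·○■■◇◆○○░■■
○·○○●○·○░■■
◇··○●··◇░■■
○○■○◇●○●░■■
■○○·■●○○░■■
■■■■■■■■■■■

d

░░░░░░░░■■■
░░░░░░░░■■■
░░░░░░░░■■■
░░·●■○■●■■■
░░○·◇■·●■■■
○■■◇○◆○●■■■
·○○●○·○●■■■
··○●··◇·■■■
○■○◇●○●░■■■
○○·■●○○░■■■
■■■■■■■■■■■

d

░░░░░░░■■■■
░░░░░░░■■■■
░░░░░░░■■■■
░·●■○■●■■■■
░○·◇■·●■■■■
■■◇○○◆●■■■■
○○●○·○●■■■■
·○●··◇·■■■■
■○◇●○●░■■■■
○·■●○○░■■■■
■■■■■■■■■■■

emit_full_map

░░░░░░░░░░░░░░·●■○■●
░░░░░░░░░░░░░░○·◇■·●
◇○○○●··●◇○●·○■■◇○○◆●
●○■■○○◇·○○■○·○○●○·○●
○●·○○·●·○○○◇··○●··◇·
●●■·○●○●■·●○○■○◇●○●░
··○■●●◇■○●○■○○·■●○○░

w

░░░░░░░■■■■
░░░░░░░■■■■
░░░░░░░■■■■
░░░○■○○■■■■
░·●■○■●■■■■
░○·◇■◆●■■■■
■■◇○○○●■■■■
○○●○·○●■■■■
·○●··◇·■■■■
■○◇●○●░■■■■
○·■●○○░■■■■

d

░░░░░░■■■■■
░░░░░░■■■■■
░░░░░░■■■■■
░░○■○○■■■■■
·●■○■●■■■■■
○·◇■·◆■■■■■
■◇○○○●■■■■■
○●○·○●■■■■■
○●··◇·■■■■■
○◇●○●░■■■■■
·■●○○░■■■■■

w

░░░░░░■■■■■
░░░░░░■■■■■
░░░░░░■■■■■
░░░·●○■■■■■
░░○■○○■■■■■
·●■○■◆■■■■■
○·◇■·●■■■■■
■◇○○○●■■■■■
○●○·○●■■■■■
○●··◇·■■■■■
○◇●○●░■■■■■

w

░░░░░░■■■■■
░░░░░░■■■■■
░░░░░░■■■■■
░░░●●○■■■■■
░░░·●○■■■■■
░░○■○◆■■■■■
·●■○■●■■■■■
○·◇■·●■■■■■
■◇○○○●■■■■■
○●○·○●■■■■■
○●··◇·■■■■■

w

░░░░░░■■■■■
░░░░░░■■■■■
░░░░░░■■■■■
░░░·●○■■■■■
░░░●●○■■■■■
░░░·●◆■■■■■
░░○■○○■■■■■
·●■○■●■■■■■
○·◇■·●■■■■■
■◇○○○●■■■■■
○●○·○●■■■■■

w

░░░░░░■■■■■
░░░░░░■■■■■
░░░░░░■■■■■
░░░●○■■■■■■
░░░·●○■■■■■
░░░●●◆■■■■■
░░░·●○■■■■■
░░○■○○■■■■■
·●■○■●■■■■■
○·◇■·●■■■■■
■◇○○○●■■■■■

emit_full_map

░░░░░░░░░░░░░░░░░●○■
░░░░░░░░░░░░░░░░░·●○
░░░░░░░░░░░░░░░░░●●◆
░░░░░░░░░░░░░░░░░·●○
░░░░░░░░░░░░░░░░○■○○
░░░░░░░░░░░░░░·●■○■●
░░░░░░░░░░░░░░○·◇■·●
◇○○○●··●◇○●·○■■◇○○○●
●○■■○○◇·○○■○·○○●○·○●
○●·○○·●·○○○◇··○●··◇·
●●■·○●○●■·●○○■○◇●○●░
··○■●●◇■○●○■○○·■●○○░

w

░░░░░░■■■■■
░░░░░░■■■■■
░░░░░░■■■■■
░░░·○○■■■■■
░░░●○■■■■■■
░░░·●◆■■■■■
░░░●●○■■■■■
░░░·●○■■■■■
░░○■○○■■■■■
·●■○■●■■■■■
○·◇■·●■■■■■

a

░░░░░░░■■■■
░░░░░░░■■■■
░░░░░░░■■■■
░░░○·○○■■■■
░░░○●○■■■■■
░░░○·◆○■■■■
░░░○●●○■■■■
░░░··●○■■■■
░░░○■○○■■■■
░·●■○■●■■■■
░○·◇■·●■■■■

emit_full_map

░░░░░░░░░░░░░░░░○·○○
░░░░░░░░░░░░░░░░○●○■
░░░░░░░░░░░░░░░░○·◆○
░░░░░░░░░░░░░░░░○●●○
░░░░░░░░░░░░░░░░··●○
░░░░░░░░░░░░░░░░○■○○
░░░░░░░░░░░░░░·●■○■●
░░░░░░░░░░░░░░○·◇■·●
◇○○○●··●◇○●·○■■◇○○○●
●○■■○○◇·○○■○·○○●○·○●
○●·○○·●·○○○◇··○●··◇·
●●■·○●○●■·●○○■○◇●○●░
··○■●●◇■○●○■○○·■●○○░


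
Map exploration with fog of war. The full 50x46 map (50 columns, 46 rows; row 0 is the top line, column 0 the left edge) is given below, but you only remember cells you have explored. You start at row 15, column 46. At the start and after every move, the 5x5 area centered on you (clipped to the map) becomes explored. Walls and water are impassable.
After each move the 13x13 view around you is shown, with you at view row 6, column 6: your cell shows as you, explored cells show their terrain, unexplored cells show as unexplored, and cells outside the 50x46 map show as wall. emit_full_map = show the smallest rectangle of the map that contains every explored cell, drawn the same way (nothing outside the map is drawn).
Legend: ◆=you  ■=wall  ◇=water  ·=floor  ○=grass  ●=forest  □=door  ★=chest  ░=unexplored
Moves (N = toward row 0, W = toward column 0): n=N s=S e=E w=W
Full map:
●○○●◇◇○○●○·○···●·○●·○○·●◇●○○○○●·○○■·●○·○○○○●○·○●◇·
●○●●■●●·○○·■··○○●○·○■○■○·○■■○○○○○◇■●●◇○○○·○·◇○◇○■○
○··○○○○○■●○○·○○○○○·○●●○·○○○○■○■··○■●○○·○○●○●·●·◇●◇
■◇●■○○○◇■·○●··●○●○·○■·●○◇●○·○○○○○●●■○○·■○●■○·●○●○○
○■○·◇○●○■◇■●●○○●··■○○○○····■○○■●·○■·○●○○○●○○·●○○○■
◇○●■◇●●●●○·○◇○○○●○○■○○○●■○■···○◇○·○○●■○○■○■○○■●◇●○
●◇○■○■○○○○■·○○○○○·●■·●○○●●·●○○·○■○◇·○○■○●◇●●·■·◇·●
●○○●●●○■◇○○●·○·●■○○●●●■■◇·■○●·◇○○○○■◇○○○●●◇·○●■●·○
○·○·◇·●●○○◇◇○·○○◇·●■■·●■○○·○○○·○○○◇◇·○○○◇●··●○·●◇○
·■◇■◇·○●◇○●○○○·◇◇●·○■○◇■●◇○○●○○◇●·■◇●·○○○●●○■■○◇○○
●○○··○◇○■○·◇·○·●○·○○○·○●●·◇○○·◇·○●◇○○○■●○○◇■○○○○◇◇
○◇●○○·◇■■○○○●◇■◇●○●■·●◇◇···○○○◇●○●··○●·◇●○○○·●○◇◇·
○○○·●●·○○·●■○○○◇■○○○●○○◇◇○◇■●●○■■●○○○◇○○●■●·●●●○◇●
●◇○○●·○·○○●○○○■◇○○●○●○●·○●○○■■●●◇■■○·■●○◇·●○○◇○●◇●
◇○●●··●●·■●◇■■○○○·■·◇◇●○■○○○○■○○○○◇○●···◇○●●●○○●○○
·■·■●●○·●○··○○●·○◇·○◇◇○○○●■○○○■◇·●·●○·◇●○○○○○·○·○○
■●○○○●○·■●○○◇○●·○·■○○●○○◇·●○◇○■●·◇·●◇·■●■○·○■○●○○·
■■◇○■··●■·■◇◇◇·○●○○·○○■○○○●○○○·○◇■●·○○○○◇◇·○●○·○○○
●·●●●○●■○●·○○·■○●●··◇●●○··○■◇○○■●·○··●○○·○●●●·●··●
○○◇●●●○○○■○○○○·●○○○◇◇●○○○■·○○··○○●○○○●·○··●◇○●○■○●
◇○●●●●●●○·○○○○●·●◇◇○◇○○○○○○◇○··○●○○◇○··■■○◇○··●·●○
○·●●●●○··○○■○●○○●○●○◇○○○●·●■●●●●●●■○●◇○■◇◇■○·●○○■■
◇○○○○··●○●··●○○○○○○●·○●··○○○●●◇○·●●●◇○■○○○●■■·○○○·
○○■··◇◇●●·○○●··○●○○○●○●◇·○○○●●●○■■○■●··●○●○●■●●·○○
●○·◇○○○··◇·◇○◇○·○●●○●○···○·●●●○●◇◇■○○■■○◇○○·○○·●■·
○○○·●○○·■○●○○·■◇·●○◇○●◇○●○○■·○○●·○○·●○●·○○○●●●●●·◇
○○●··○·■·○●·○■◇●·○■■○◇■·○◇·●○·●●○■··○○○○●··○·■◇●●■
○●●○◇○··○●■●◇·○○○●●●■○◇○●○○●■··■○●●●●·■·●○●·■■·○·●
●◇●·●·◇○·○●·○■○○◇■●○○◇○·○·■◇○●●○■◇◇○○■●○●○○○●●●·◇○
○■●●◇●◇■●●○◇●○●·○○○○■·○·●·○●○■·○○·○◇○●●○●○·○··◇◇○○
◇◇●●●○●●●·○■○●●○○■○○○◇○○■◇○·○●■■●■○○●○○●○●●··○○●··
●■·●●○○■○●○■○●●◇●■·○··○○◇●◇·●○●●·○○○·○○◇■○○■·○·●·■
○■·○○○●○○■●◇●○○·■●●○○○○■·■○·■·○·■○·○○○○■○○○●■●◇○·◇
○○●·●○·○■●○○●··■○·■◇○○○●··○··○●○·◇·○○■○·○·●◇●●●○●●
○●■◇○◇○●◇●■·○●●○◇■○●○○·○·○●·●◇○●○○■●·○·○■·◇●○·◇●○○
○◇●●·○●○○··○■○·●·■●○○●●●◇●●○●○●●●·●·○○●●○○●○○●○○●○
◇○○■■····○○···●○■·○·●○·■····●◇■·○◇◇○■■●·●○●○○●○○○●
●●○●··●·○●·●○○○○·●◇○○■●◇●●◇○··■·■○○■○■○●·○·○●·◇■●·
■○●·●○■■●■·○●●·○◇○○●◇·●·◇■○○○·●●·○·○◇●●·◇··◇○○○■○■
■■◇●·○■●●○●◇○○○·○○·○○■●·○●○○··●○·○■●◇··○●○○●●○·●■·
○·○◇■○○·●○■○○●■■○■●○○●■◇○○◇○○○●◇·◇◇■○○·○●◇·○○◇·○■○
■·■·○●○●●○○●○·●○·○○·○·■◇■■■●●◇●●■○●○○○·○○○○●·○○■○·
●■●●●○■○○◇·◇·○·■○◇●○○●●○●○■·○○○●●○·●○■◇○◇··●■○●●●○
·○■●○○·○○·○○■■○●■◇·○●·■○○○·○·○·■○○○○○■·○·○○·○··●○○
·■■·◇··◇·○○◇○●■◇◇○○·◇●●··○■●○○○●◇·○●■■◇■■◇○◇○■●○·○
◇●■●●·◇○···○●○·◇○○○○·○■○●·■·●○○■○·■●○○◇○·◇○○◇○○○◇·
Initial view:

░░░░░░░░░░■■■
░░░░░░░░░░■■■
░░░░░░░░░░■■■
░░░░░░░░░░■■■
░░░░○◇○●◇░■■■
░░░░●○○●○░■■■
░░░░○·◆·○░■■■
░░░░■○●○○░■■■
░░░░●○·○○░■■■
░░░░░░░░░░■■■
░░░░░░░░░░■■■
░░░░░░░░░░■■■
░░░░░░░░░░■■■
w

░░░░░░░░░░░■■
░░░░░░░░░░░■■
░░░░░░░░░░░■■
░░░░░░░░░░░■■
░░░░○○◇○●◇░■■
░░░░●●○○●○░■■
░░░░○○◆○·○░■■
░░░░○■○●○○░■■
░░░░○●○·○○░■■
░░░░░░░░░░░■■
░░░░░░░░░░░■■
░░░░░░░░░░░■■
░░░░░░░░░░░■■

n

░░░░░░░░░░░■■
░░░░░░░░░░░■■
░░░░░░░░░░░■■
░░░░░░░░░░░■■
░░░░·●●●○░░■■
░░░░○○◇○●◇░■■
░░░░●●◆○●○░■■
░░░░○○·○·○░■■
░░░░○■○●○○░■■
░░░░○●○·○○░■■
░░░░░░░░░░░■■
░░░░░░░░░░░■■
░░░░░░░░░░░■■

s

░░░░░░░░░░░■■
░░░░░░░░░░░■■
░░░░░░░░░░░■■
░░░░·●●●○░░■■
░░░░○○◇○●◇░■■
░░░░●●○○●○░■■
░░░░○○◆○·○░■■
░░░░○■○●○○░■■
░░░░○●○·○○░■■
░░░░░░░░░░░■■
░░░░░░░░░░░■■
░░░░░░░░░░░■■
░░░░░░░░░░░■■

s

░░░░░░░░░░░■■
░░░░░░░░░░░■■
░░░░·●●●○░░■■
░░░░○○◇○●◇░■■
░░░░●●○○●○░■■
░░░░○○·○·○░■■
░░░░○■◆●○○░■■
░░░░○●○·○○░■■
░░░░●●·●·░░■■
░░░░░░░░░░░■■
░░░░░░░░░░░■■
░░░░░░░░░░░■■
░░░░░░░░░░░■■

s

░░░░░░░░░░░■■
░░░░·●●●○░░■■
░░░░○○◇○●◇░■■
░░░░●●○○●○░■■
░░░░○○·○·○░■■
░░░░○■○●○○░■■
░░░░○●◆·○○░■■
░░░░●●·●·░░■■
░░░░◇○●○■░░■■
░░░░░░░░░░░■■
░░░░░░░░░░░■■
░░░░░░░░░░░■■
░░░░░░░░░░░■■

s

░░░░·●●●○░░■■
░░░░○○◇○●◇░■■
░░░░●●○○●○░■■
░░░░○○·○·○░■■
░░░░○■○●○○░■■
░░░░○●○·○○░■■
░░░░●●◆●·░░■■
░░░░◇○●○■░░■■
░░░░○··●·░░■■
░░░░░░░░░░░■■
░░░░░░░░░░░■■
░░░░░░░░░░░■■
░░░░░░░░░░░■■

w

░░░░░·●●●○░░■
░░░░░○○◇○●◇░■
░░░░░●●○○●○░■
░░░░░○○·○·○░■
░░░░·○■○●○○░■
░░░░·○●○·○○░■
░░░░●●◆·●·░░■
░░░░●◇○●○■░░■
░░░░◇○··●·░░■
░░░░░░░░░░░░■
░░░░░░░░░░░░■
░░░░░░░░░░░░■
░░░░░░░░░░░░■

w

░░░░░░·●●●○░░
░░░░░░○○◇○●◇░
░░░░░░●●○○●○░
░░░░░░○○·○·○░
░░░░○·○■○●○○░
░░░░◇·○●○·○○░
░░░░○●◆●·●·░░
░░░░·●◇○●○■░░
░░░░○◇○··●·░░
░░░░░░░░░░░░░
░░░░░░░░░░░░░
░░░░░░░░░░░░░
░░░░░░░░░░░░░

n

░░░░░░░░░░░░░
░░░░░░·●●●○░░
░░░░░░○○◇○●◇░
░░░░░░●●○○●○░
░░░░○○○○·○·○░
░░░░○·○■○●○○░
░░░░◇·◆●○·○○░
░░░░○●●●·●·░░
░░░░·●◇○●○■░░
░░░░○◇○··●·░░
░░░░░░░░░░░░░
░░░░░░░░░░░░░
░░░░░░░░░░░░░

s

░░░░░░·●●●○░░
░░░░░░○○◇○●◇░
░░░░░░●●○○●○░
░░░░○○○○·○·○░
░░░░○·○■○●○○░
░░░░◇·○●○·○○░
░░░░○●◆●·●·░░
░░░░·●◇○●○■░░
░░░░○◇○··●·░░
░░░░░░░░░░░░░
░░░░░░░░░░░░░
░░░░░░░░░░░░░
░░░░░░░░░░░░░

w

░░░░░░░·●●●○░
░░░░░░░○○◇○●◇
░░░░░░░●●○○●○
░░░░░○○○○·○·○
░░░░■○·○■○●○○
░░░░◇◇·○●○·○○
░░░░·○◆●●·●·░
░░░░··●◇○●○■░
░░░░■○◇○··●·░
░░░░░░░░░░░░░
░░░░░░░░░░░░░
░░░░░░░░░░░░░
░░░░░░░░░░░░░

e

░░░░░░·●●●○░░
░░░░░░○○◇○●◇░
░░░░░░●●○○●○░
░░░░○○○○·○·○░
░░░■○·○■○●○○░
░░░◇◇·○●○·○○░
░░░·○●◆●·●·░░
░░░··●◇○●○■░░
░░░■○◇○··●·░░
░░░░░░░░░░░░░
░░░░░░░░░░░░░
░░░░░░░░░░░░░
░░░░░░░░░░░░░

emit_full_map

░░░·●●●○░
░░░○○◇○●◇
░░░●●○○●○
░○○○○·○·○
■○·○■○●○○
◇◇·○●○·○○
·○●◆●·●·░
··●◇○●○■░
■○◇○··●·░

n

░░░░░░░░░░░░░
░░░░░░·●●●○░░
░░░░░░○○◇○●◇░
░░░░░░●●○○●○░
░░░░○○○○·○·○░
░░░■○·○■○●○○░
░░░◇◇·◆●○·○○░
░░░·○●●●·●·░░
░░░··●◇○●○■░░
░░░■○◇○··●·░░
░░░░░░░░░░░░░
░░░░░░░░░░░░░
░░░░░░░░░░░░░

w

░░░░░░░░░░░░░
░░░░░░░·●●●○░
░░░░░░░○○◇○●◇
░░░░░░░●●○○●○
░░░░○○○○○·○·○
░░░░■○·○■○●○○
░░░░◇◇◆○●○·○○
░░░░·○●●●·●·░
░░░░··●◇○●○■░
░░░░■○◇○··●·░
░░░░░░░░░░░░░
░░░░░░░░░░░░░
░░░░░░░░░░░░░

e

░░░░░░░░░░░░░
░░░░░░·●●●○░░
░░░░░░○○◇○●◇░
░░░░░░●●○○●○░
░░░○○○○○·○·○░
░░░■○·○■○●○○░
░░░◇◇·◆●○·○○░
░░░·○●●●·●·░░
░░░··●◇○●○■░░
░░░■○◇○··●·░░
░░░░░░░░░░░░░
░░░░░░░░░░░░░
░░░░░░░░░░░░░

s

░░░░░░·●●●○░░
░░░░░░○○◇○●◇░
░░░░░░●●○○●○░
░░░○○○○○·○·○░
░░░■○·○■○●○○░
░░░◇◇·○●○·○○░
░░░·○●◆●·●·░░
░░░··●◇○●○■░░
░░░■○◇○··●·░░
░░░░░░░░░░░░░
░░░░░░░░░░░░░
░░░░░░░░░░░░░
░░░░░░░░░░░░░

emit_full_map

░░░·●●●○░
░░░○○◇○●◇
░░░●●○○●○
○○○○○·○·○
■○·○■○●○○
◇◇·○●○·○○
·○●◆●·●·░
··●◇○●○■░
■○◇○··●·░
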